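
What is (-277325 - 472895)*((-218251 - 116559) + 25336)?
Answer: 232173584280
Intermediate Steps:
(-277325 - 472895)*((-218251 - 116559) + 25336) = -750220*(-334810 + 25336) = -750220*(-309474) = 232173584280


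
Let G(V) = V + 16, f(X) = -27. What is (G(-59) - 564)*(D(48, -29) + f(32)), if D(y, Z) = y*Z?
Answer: 861333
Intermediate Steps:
D(y, Z) = Z*y
G(V) = 16 + V
(G(-59) - 564)*(D(48, -29) + f(32)) = ((16 - 59) - 564)*(-29*48 - 27) = (-43 - 564)*(-1392 - 27) = -607*(-1419) = 861333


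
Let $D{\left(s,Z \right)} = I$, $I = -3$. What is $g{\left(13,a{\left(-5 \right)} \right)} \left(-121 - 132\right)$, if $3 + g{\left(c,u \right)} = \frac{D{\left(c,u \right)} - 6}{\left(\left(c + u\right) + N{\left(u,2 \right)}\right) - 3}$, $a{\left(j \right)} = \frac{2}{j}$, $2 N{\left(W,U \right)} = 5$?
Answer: $\frac{10419}{11} \approx 947.18$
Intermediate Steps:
$N{\left(W,U \right)} = \frac{5}{2}$ ($N{\left(W,U \right)} = \frac{1}{2} \cdot 5 = \frac{5}{2}$)
$D{\left(s,Z \right)} = -3$
$g{\left(c,u \right)} = -3 - \frac{9}{- \frac{1}{2} + c + u}$ ($g{\left(c,u \right)} = -3 + \frac{-3 - 6}{\left(\left(c + u\right) + \frac{5}{2}\right) - 3} = -3 - \frac{9}{\left(\frac{5}{2} + c + u\right) - 3} = -3 - \frac{9}{- \frac{1}{2} + c + u}$)
$g{\left(13,a{\left(-5 \right)} \right)} \left(-121 - 132\right) = \frac{3 \left(-5 - 26 - 2 \frac{2}{-5}\right)}{-1 + 2 \cdot 13 + 2 \frac{2}{-5}} \left(-121 - 132\right) = \frac{3 \left(-5 - 26 - 2 \cdot 2 \left(- \frac{1}{5}\right)\right)}{-1 + 26 + 2 \cdot 2 \left(- \frac{1}{5}\right)} \left(-253\right) = \frac{3 \left(-5 - 26 - - \frac{4}{5}\right)}{-1 + 26 + 2 \left(- \frac{2}{5}\right)} \left(-253\right) = \frac{3 \left(-5 - 26 + \frac{4}{5}\right)}{-1 + 26 - \frac{4}{5}} \left(-253\right) = 3 \frac{1}{\frac{121}{5}} \left(- \frac{151}{5}\right) \left(-253\right) = 3 \cdot \frac{5}{121} \left(- \frac{151}{5}\right) \left(-253\right) = \left(- \frac{453}{121}\right) \left(-253\right) = \frac{10419}{11}$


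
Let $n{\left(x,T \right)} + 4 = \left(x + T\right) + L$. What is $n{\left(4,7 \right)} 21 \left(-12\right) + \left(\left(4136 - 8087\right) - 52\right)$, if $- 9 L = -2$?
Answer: $-5823$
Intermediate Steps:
$L = \frac{2}{9}$ ($L = \left(- \frac{1}{9}\right) \left(-2\right) = \frac{2}{9} \approx 0.22222$)
$n{\left(x,T \right)} = - \frac{34}{9} + T + x$ ($n{\left(x,T \right)} = -4 + \left(\left(x + T\right) + \frac{2}{9}\right) = -4 + \left(\left(T + x\right) + \frac{2}{9}\right) = -4 + \left(\frac{2}{9} + T + x\right) = - \frac{34}{9} + T + x$)
$n{\left(4,7 \right)} 21 \left(-12\right) + \left(\left(4136 - 8087\right) - 52\right) = \left(- \frac{34}{9} + 7 + 4\right) 21 \left(-12\right) + \left(\left(4136 - 8087\right) - 52\right) = \frac{65}{9} \cdot 21 \left(-12\right) - 4003 = \frac{455}{3} \left(-12\right) - 4003 = -1820 - 4003 = -5823$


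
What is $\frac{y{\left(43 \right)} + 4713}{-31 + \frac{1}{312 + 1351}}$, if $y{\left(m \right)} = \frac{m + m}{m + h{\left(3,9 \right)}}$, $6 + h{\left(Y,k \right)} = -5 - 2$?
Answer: $- \frac{58818647}{386640} \approx -152.13$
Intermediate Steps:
$h{\left(Y,k \right)} = -13$ ($h{\left(Y,k \right)} = -6 - 7 = -13$)
$y{\left(m \right)} = \frac{2 m}{-13 + m}$ ($y{\left(m \right)} = \frac{m + m}{m - 13} = \frac{2 m}{-13 + m}$)
$\frac{y{\left(43 \right)} + 4713}{-31 + \frac{1}{312 + 1351}} = \frac{2 \cdot 43 \frac{1}{-13 + 43} + 4713}{-31 + \frac{1}{312 + 1351}} = \frac{2 \cdot 43 \cdot \frac{1}{30} + 4713}{-31 + \frac{1}{1663}} = \frac{\frac{43}{15} + 4713}{- \frac{51552}{1663}} = \frac{70738}{15} \left(- \frac{1663}{51552}\right) = - \frac{58818647}{386640}$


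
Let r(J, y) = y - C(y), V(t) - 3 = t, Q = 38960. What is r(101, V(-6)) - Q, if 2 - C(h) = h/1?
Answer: -38968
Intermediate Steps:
V(t) = 3 + t
C(h) = 2 - h (C(h) = 2 - h/1 = 2 - h)
r(J, y) = -2 + 2*y (r(J, y) = y - (2 - y) = y + (-2 + y) = -2 + 2*y)
r(101, V(-6)) - Q = (-2 + 2*(3 - 6)) - 1*38960 = (-2 + 2*(-3)) - 38960 = (-2 - 6) - 38960 = -8 - 38960 = -38968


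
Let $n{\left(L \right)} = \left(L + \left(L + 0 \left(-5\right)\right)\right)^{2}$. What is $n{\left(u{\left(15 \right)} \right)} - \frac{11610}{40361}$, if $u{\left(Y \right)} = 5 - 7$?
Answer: $\frac{634166}{40361} \approx 15.712$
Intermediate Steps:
$u{\left(Y \right)} = -2$
$n{\left(L \right)} = 4 L^{2}$ ($n{\left(L \right)} = \left(L + \left(L + 0\right)\right)^{2} = \left(L + L\right)^{2} = \left(2 L\right)^{2} = 4 L^{2}$)
$n{\left(u{\left(15 \right)} \right)} - \frac{11610}{40361} = 4 \left(-2\right)^{2} - \frac{11610}{40361} = 4 \cdot 4 - \frac{11610}{40361} = 16 - \frac{11610}{40361} = \frac{634166}{40361}$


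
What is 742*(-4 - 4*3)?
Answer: -11872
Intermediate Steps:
742*(-4 - 4*3) = 742*(-4 - 12) = 742*(-16) = -11872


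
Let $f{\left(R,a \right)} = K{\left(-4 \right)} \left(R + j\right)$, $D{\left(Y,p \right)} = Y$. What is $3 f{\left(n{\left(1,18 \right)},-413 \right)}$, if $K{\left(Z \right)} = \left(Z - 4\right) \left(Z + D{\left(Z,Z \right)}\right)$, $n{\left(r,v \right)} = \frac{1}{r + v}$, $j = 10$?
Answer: $\frac{36672}{19} \approx 1930.1$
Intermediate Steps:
$K{\left(Z \right)} = 2 Z \left(-4 + Z\right)$ ($K{\left(Z \right)} = \left(Z - 4\right) \left(Z + Z\right) = \left(-4 + Z\right) 2 Z = 2 Z \left(-4 + Z\right)$)
$f{\left(R,a \right)} = 640 + 64 R$ ($f{\left(R,a \right)} = 2 \left(-4\right) \left(-4 - 4\right) \left(R + 10\right) = 2 \left(-4\right) \left(-8\right) \left(10 + R\right) = 64 \left(10 + R\right) = 640 + 64 R$)
$3 f{\left(n{\left(1,18 \right)},-413 \right)} = 3 \left(640 + \frac{64}{1 + 18}\right) = 3 \left(640 + \frac{64}{19}\right) = 3 \cdot \frac{12224}{19} = \frac{36672}{19}$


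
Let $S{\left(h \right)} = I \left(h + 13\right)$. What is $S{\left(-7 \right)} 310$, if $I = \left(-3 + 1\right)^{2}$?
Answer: $7440$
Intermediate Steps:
$I = 4$ ($I = \left(-2\right)^{2} = 4$)
$S{\left(h \right)} = 52 + 4 h$ ($S{\left(h \right)} = 4 \left(h + 13\right) = 4 \left(13 + h\right) = 52 + 4 h$)
$S{\left(-7 \right)} 310 = \left(52 + 4 \left(-7\right)\right) 310 = \left(52 - 28\right) 310 = 24 \cdot 310 = 7440$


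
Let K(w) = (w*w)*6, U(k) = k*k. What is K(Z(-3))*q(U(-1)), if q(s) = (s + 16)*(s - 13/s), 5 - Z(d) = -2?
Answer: -59976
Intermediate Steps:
U(k) = k**2
Z(d) = 7 (Z(d) = 5 - 1*(-2) = 5 + 2 = 7)
K(w) = 6*w**2 (K(w) = w**2*6 = 6*w**2)
q(s) = (16 + s)*(s - 13/s)
K(Z(-3))*q(U(-1)) = (6*7**2)*(-13 + ((-1)**2)**2 - 208/((-1)**2) + 16*(-1)**2) = (6*49)*(-13 + 1**2 - 208/1 + 16*1) = 294*(-13 + 1 - 208*1 + 16) = 294*(-13 + 1 - 208 + 16) = 294*(-204) = -59976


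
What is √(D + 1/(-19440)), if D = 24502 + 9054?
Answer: √9784929585/540 ≈ 183.18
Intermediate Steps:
D = 33556
√(D + 1/(-19440)) = √(33556 + 1/(-19440)) = √(33556 - 1/19440) = √(652328639/19440) = √9784929585/540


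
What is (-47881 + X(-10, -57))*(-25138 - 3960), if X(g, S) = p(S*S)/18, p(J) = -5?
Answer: 12539244787/9 ≈ 1.3933e+9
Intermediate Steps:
X(g, S) = -5/18
(-47881 + X(-10, -57))*(-25138 - 3960) = (-47881 - 5/18)*(-25138 - 3960) = -861863/18*(-29098) = 12539244787/9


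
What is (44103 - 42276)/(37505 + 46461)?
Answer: 1827/83966 ≈ 0.021759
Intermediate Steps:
(44103 - 42276)/(37505 + 46461) = 1827/83966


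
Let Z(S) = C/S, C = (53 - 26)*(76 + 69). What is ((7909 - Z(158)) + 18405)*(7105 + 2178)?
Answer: 38558769251/158 ≈ 2.4404e+8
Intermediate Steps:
C = 3915 (C = 27*145 = 3915)
Z(S) = 3915/S
((7909 - Z(158)) + 18405)*(7105 + 2178) = ((7909 - 3915/158) + 18405)*(7105 + 2178) = ((7909 - 3915/158) + 18405)*9283 = (1245707/158 + 18405)*9283 = (4153697/158)*9283 = 38558769251/158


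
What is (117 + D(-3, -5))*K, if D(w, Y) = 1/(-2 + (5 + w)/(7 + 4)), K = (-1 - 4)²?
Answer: 11645/4 ≈ 2911.3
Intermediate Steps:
K = 25 (K = (-5)² = 25)
D(w, Y) = 1/(-17/11 + w/11) (D(w, Y) = 1/(-2 + (5 + w)/11) = 1/(-2 + (5 + w)*(1/11)) = 1/(-2 + (5/11 + w/11)) = 1/(-17/11 + w/11))
(117 + D(-3, -5))*K = (117 + 11/(-17 - 3))*25 = (117 + 11/(-20))*25 = (117 + 11*(-1/20))*25 = (117 - 11/20)*25 = (2329/20)*25 = 11645/4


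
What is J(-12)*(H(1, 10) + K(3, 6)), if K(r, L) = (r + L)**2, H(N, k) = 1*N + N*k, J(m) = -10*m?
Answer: 11040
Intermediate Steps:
H(N, k) = N + N*k
K(r, L) = (L + r)**2
J(-12)*(H(1, 10) + K(3, 6)) = (-10*(-12))*(1*(1 + 10) + (6 + 3)**2) = 120*(1*11 + 9**2) = 120*(11 + 81) = 120*92 = 11040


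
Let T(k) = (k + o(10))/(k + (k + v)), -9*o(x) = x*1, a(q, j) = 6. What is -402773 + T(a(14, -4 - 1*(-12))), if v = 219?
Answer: -76124093/189 ≈ -4.0277e+5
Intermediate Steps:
o(x) = -x/9
T(k) = (-10/9 + k)/(219 + 2*k) (T(k) = (k - 1/9*10)/(k + (k + 219)) = (k - 10/9)/(k + (219 + k)) = (-10/9 + k)/(219 + 2*k))
-402773 + T(a(14, -4 - 1*(-12))) = -402773 + (-10 + 9*6)/(9*(219 + 2*6)) = -402773 + (-10 + 54)/(9*(219 + 12)) = -402773 + (1/9)*44/231 = -402773 + (1/9)*(1/231)*44 = -402773 + 4/189 = -76124093/189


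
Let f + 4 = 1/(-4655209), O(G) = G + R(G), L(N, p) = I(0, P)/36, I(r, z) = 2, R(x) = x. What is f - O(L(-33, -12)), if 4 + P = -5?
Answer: -172242742/41896881 ≈ -4.1111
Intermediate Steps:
P = -9 (P = -4 - 5 = -9)
L(N, p) = 1/18 (L(N, p) = 2/36 = 2*(1/36) = 1/18)
O(G) = 2*G (O(G) = G + G = 2*G)
f = -18620837/4655209 (f = -4 + 1/(-4655209) = -4 - 1/4655209 = -18620837/4655209 ≈ -4.0000)
f - O(L(-33, -12)) = -18620837/4655209 - 2/18 = -18620837/4655209 - 1*⅑ = -18620837/4655209 - ⅑ = -172242742/41896881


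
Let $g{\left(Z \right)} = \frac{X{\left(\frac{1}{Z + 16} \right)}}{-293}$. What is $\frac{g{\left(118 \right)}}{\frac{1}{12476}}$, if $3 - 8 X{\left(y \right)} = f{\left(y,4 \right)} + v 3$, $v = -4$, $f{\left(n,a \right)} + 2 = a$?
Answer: $- \frac{40547}{586} \approx -69.193$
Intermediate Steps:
$f{\left(n,a \right)} = -2 + a$
$X{\left(y \right)} = \frac{13}{8}$ ($X{\left(y \right)} = \frac{3}{8} - \frac{\left(-2 + 4\right) - 12}{8} = \frac{3}{8} - \frac{2 - 12}{8} = \frac{3}{8} - - \frac{5}{4} = \frac{3}{8} + \frac{5}{4} = \frac{13}{8}$)
$g{\left(Z \right)} = - \frac{13}{2344}$ ($g{\left(Z \right)} = \frac{13}{8 \left(-293\right)} = \frac{13}{8} \left(- \frac{1}{293}\right) = - \frac{13}{2344}$)
$\frac{g{\left(118 \right)}}{\frac{1}{12476}} = - \frac{13}{2344 \cdot \frac{1}{12476}} = - \frac{13 \frac{1}{\frac{1}{12476}}}{2344} = \left(- \frac{13}{2344}\right) 12476 = - \frac{40547}{586}$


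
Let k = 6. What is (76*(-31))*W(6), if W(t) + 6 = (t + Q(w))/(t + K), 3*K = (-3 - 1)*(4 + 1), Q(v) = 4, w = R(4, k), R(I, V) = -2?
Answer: 49476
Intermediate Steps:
w = -2
K = -20/3 (K = ((-3 - 1)*(4 + 1))/3 = (-4*5)/3 = (⅓)*(-20) = -20/3 ≈ -6.6667)
W(t) = -6 + (4 + t)/(-20/3 + t) (W(t) = -6 + (t + 4)/(t - 20/3) = -6 + (4 + t)/(-20/3 + t))
(76*(-31))*W(6) = (76*(-31))*(3*(44 - 5*6)/(-20 + 3*6)) = -7068*(44 - 30)/(-20 + 18) = -7068*14/(-2) = -7068*(-1)*14/2 = -2356*(-21) = 49476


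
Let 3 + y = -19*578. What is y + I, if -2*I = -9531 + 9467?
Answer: -10953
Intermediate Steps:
I = 32 (I = -(-9531 + 9467)/2 = -½*(-64) = 32)
y = -10985 (y = -3 - 19*578 = -3 - 10982 = -10985)
y + I = -10985 + 32 = -10953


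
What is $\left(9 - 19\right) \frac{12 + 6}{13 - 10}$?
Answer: $-60$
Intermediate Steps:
$\left(9 - 19\right) \frac{12 + 6}{13 - 10} = - 10 \cdot \frac{18}{3} = - 10 \cdot 18 \cdot \frac{1}{3} = \left(-10\right) 6 = -60$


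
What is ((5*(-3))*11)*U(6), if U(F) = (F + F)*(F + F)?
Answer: -23760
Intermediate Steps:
U(F) = 4*F² (U(F) = (2*F)*(2*F) = 4*F²)
((5*(-3))*11)*U(6) = ((5*(-3))*11)*(4*6²) = (-15*11)*(4*36) = -165*144 = -23760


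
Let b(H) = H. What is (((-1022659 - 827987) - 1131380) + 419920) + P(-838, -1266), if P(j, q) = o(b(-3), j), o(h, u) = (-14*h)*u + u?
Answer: -2598140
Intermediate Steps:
o(h, u) = u - 14*h*u (o(h, u) = -14*h*u + u = u - 14*h*u)
P(j, q) = 43*j (P(j, q) = j*(1 - 14*(-3)) = j*(1 + 42) = j*43 = 43*j)
(((-1022659 - 827987) - 1131380) + 419920) + P(-838, -1266) = (((-1022659 - 827987) - 1131380) + 419920) + 43*(-838) = ((-1850646 - 1131380) + 419920) - 36034 = (-2982026 + 419920) - 36034 = -2562106 - 36034 = -2598140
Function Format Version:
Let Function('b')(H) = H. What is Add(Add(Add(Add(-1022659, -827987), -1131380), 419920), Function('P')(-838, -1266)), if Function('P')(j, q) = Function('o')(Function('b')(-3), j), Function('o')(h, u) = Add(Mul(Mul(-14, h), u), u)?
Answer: -2598140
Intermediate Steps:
Function('o')(h, u) = Add(u, Mul(-14, h, u)) (Function('o')(h, u) = Add(Mul(-14, h, u), u) = Add(u, Mul(-14, h, u)))
Function('P')(j, q) = Mul(43, j) (Function('P')(j, q) = Mul(j, Add(1, Mul(-14, -3))) = Mul(j, Add(1, 42)) = Mul(j, 43) = Mul(43, j))
Add(Add(Add(Add(-1022659, -827987), -1131380), 419920), Function('P')(-838, -1266)) = Add(Add(Add(Add(-1022659, -827987), -1131380), 419920), Mul(43, -838)) = Add(Add(Add(-1850646, -1131380), 419920), -36034) = Add(Add(-2982026, 419920), -36034) = Add(-2562106, -36034) = -2598140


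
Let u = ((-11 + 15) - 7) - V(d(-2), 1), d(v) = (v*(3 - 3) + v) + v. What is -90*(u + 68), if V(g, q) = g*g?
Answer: -4410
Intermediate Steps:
d(v) = 2*v (d(v) = (v*0 + v) + v = (0 + v) + v = v + v = 2*v)
V(g, q) = g²
u = -19 (u = ((-11 + 15) - 7) - (2*(-2))² = (4 - 7) - 1*(-4)² = -3 - 1*16 = -3 - 16 = -19)
-90*(u + 68) = -90*(-19 + 68) = -90*49 = -4410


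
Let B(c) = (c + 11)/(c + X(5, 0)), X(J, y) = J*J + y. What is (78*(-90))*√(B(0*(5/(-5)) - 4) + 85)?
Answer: -37440*√3 ≈ -64848.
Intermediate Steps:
X(J, y) = y + J² (X(J, y) = J² + y = y + J²)
B(c) = (11 + c)/(25 + c) (B(c) = (c + 11)/(c + (0 + 5²)) = (11 + c)/(c + (0 + 25)) = (11 + c)/(c + 25) = (11 + c)/(25 + c))
(78*(-90))*√(B(0*(5/(-5)) - 4) + 85) = (78*(-90))*√((11 + (0*(5/(-5)) - 4))/(25 + (0*(5/(-5)) - 4)) + 85) = -7020*√((11 + (0*(5*(-⅕)) - 4))/(25 + (0*(5*(-⅕)) - 4)) + 85) = -7020*√((11 + (0*(-1) - 4))/(25 + (0*(-1) - 4)) + 85) = -7020*√((11 + (0 - 4))/(25 + (0 - 4)) + 85) = -7020*√((11 - 4)/(25 - 4) + 85) = -7020*√(7/21 + 85) = -7020*√((1/21)*7 + 85) = -7020*√(⅓ + 85) = -37440*√3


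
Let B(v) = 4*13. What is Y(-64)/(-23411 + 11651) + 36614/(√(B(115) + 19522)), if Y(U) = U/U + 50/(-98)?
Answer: -1/24010 + 18307*√19574/9787 ≈ 261.70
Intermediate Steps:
B(v) = 52
Y(U) = 24/49 (Y(U) = 1 + 50*(-1/98) = 1 - 25/49 = 24/49)
Y(-64)/(-23411 + 11651) + 36614/(√(B(115) + 19522)) = 24/(49*(-23411 + 11651)) + 36614/(√(52 + 19522)) = (24/49)/(-11760) + 36614/(√19574) = (24/49)*(-1/11760) + 36614*(√19574/19574) = -1/24010 + 18307*√19574/9787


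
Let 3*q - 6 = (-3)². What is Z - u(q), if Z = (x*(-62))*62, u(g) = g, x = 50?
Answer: -192205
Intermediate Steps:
q = 5 (q = 2 + (⅓)*(-3)² = 2 + (⅓)*9 = 2 + 3 = 5)
Z = -192200 (Z = (50*(-62))*62 = -3100*62 = -192200)
Z - u(q) = -192200 - 1*5 = -192200 - 5 = -192205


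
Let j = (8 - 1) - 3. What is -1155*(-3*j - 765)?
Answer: 897435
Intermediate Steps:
j = 4 (j = 7 - 3 = 4)
-1155*(-3*j - 765) = -1155*(-3*4 - 765) = -1155*(-12 - 765) = -1155*(-777) = 897435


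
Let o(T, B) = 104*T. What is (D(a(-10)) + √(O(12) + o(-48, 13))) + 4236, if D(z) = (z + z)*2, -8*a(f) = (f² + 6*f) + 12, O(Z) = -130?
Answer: 4210 + I*√5122 ≈ 4210.0 + 71.568*I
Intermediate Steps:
a(f) = -3/2 - 3*f/4 - f²/8 (a(f) = -((f² + 6*f) + 12)/8 = -(12 + f² + 6*f)/8 = -3/2 - 3*f/4 - f²/8)
D(z) = 4*z (D(z) = (2*z)*2 = 4*z)
(D(a(-10)) + √(O(12) + o(-48, 13))) + 4236 = (4*(-3/2 - ¾*(-10) - ⅛*(-10)²) + √(-130 + 104*(-48))) + 4236 = (4*(-3/2 + 15/2 - ⅛*100) + √(-130 - 4992)) + 4236 = (4*(-3/2 + 15/2 - 25/2) + √(-5122)) + 4236 = (4*(-13/2) + I*√5122) + 4236 = (-26 + I*√5122) + 4236 = 4210 + I*√5122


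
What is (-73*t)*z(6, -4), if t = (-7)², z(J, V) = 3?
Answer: -10731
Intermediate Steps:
t = 49
(-73*t)*z(6, -4) = -73*49*3 = -3577*3 = -10731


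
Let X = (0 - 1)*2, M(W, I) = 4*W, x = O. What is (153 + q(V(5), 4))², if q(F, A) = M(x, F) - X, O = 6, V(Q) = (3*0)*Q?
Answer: 32041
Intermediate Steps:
V(Q) = 0 (V(Q) = 0*Q = 0)
x = 6
X = -2 (X = -1*2 = -2)
q(F, A) = 26 (q(F, A) = 4*6 - 1*(-2) = 24 + 2 = 26)
(153 + q(V(5), 4))² = (153 + 26)² = 179² = 32041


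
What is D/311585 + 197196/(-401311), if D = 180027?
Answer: 10803499737/125042487935 ≈ 0.086399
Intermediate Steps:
D/311585 + 197196/(-401311) = 180027/311585 + 197196/(-401311) = 180027*(1/311585) + 197196*(-1/401311) = 180027/311585 - 197196/401311 = 10803499737/125042487935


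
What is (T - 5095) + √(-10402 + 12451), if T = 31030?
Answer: 25935 + √2049 ≈ 25980.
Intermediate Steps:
(T - 5095) + √(-10402 + 12451) = (31030 - 5095) + √(-10402 + 12451) = 25935 + √2049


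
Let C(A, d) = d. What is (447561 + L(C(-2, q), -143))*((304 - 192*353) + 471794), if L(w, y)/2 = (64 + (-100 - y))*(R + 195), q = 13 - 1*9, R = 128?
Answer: 208906303926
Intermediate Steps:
q = 4 (q = 13 - 9 = 4)
L(w, y) = -23256 - 646*y (L(w, y) = 2*((64 + (-100 - y))*(128 + 195)) = 2*((-36 - y)*323) = 2*(-11628 - 323*y) = -23256 - 646*y)
(447561 + L(C(-2, q), -143))*((304 - 192*353) + 471794) = (447561 + (-23256 - 646*(-143)))*((304 - 192*353) + 471794) = (447561 + (-23256 + 92378))*((304 - 67776) + 471794) = (447561 + 69122)*(-67472 + 471794) = 516683*404322 = 208906303926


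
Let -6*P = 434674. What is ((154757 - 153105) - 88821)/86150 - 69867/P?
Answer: -887922803/18723582550 ≈ -0.047423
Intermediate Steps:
P = -217337/3 (P = -1/6*434674 = -217337/3 ≈ -72446.)
((154757 - 153105) - 88821)/86150 - 69867/P = ((154757 - 153105) - 88821)/86150 - 69867/(-217337/3) = (1652 - 88821)*(1/86150) - 69867*(-3/217337) = -87169*1/86150 + 209601/217337 = -87169/86150 + 209601/217337 = -887922803/18723582550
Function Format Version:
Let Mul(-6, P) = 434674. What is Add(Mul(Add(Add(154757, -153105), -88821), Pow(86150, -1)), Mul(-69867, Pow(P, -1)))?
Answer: Rational(-887922803, 18723582550) ≈ -0.047423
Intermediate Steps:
P = Rational(-217337, 3) (P = Mul(Rational(-1, 6), 434674) = Rational(-217337, 3) ≈ -72446.)
Add(Mul(Add(Add(154757, -153105), -88821), Pow(86150, -1)), Mul(-69867, Pow(P, -1))) = Add(Mul(Add(Add(154757, -153105), -88821), Pow(86150, -1)), Mul(-69867, Pow(Rational(-217337, 3), -1))) = Add(Mul(Add(1652, -88821), Rational(1, 86150)), Mul(-69867, Rational(-3, 217337))) = Add(Mul(-87169, Rational(1, 86150)), Rational(209601, 217337)) = Add(Rational(-87169, 86150), Rational(209601, 217337)) = Rational(-887922803, 18723582550)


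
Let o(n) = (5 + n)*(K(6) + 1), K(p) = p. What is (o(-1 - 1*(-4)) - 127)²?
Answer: 5041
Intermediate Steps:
o(n) = 35 + 7*n (o(n) = (5 + n)*(6 + 1) = (5 + n)*7 = 35 + 7*n)
(o(-1 - 1*(-4)) - 127)² = ((35 + 7*(-1 - 1*(-4))) - 127)² = ((35 + 7*(-1 + 4)) - 127)² = ((35 + 7*3) - 127)² = ((35 + 21) - 127)² = (56 - 127)² = (-71)² = 5041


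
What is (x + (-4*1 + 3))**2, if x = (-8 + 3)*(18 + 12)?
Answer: 22801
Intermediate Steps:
x = -150 (x = -5*30 = -150)
(x + (-4*1 + 3))**2 = (-150 + (-4*1 + 3))**2 = (-150 + (-4 + 3))**2 = (-150 - 1)**2 = (-151)**2 = 22801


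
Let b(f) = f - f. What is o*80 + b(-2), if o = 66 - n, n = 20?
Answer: 3680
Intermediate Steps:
b(f) = 0
o = 46 (o = 66 - 1*20 = 66 - 20 = 46)
o*80 + b(-2) = 46*80 + 0 = 3680 + 0 = 3680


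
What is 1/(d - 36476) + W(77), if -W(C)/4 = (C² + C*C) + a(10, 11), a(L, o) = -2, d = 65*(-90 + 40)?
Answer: -1883965825/39726 ≈ -47424.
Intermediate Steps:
d = -3250 (d = 65*(-50) = -3250)
W(C) = 8 - 8*C² (W(C) = -4*((C² + C*C) - 2) = -4*((C² + C²) - 2) = -4*(2*C² - 2) = -4*(-2 + 2*C²) = 8 - 8*C²)
1/(d - 36476) + W(77) = 1/(-3250 - 36476) + (8 - 8*77²) = 1/(-39726) + (8 - 8*5929) = -1/39726 + (8 - 47432) = -1/39726 - 47424 = -1883965825/39726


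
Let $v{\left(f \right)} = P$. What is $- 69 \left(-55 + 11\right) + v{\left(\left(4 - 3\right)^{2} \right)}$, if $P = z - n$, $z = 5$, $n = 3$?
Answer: $3038$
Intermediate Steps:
$P = 2$ ($P = 5 - 3 = 2$)
$v{\left(f \right)} = 2$
$- 69 \left(-55 + 11\right) + v{\left(\left(4 - 3\right)^{2} \right)} = - 69 \left(-55 + 11\right) + 2 = \left(-69\right) \left(-44\right) + 2 = 3036 + 2 = 3038$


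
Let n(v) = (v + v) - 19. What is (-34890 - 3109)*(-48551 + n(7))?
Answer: 1845079444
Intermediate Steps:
n(v) = -19 + 2*v (n(v) = 2*v - 19 = -19 + 2*v)
(-34890 - 3109)*(-48551 + n(7)) = (-34890 - 3109)*(-48551 + (-19 + 2*7)) = -37999*(-48551 + (-19 + 14)) = -37999*(-48551 - 5) = -37999*(-48556) = 1845079444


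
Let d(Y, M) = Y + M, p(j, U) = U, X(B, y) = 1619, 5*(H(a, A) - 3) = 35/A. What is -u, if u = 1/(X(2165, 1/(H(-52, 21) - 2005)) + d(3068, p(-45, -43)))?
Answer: -1/4644 ≈ -0.00021533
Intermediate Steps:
H(a, A) = 3 + 7/A (H(a, A) = 3 + (35/A)/5 = 3 + 7/A)
d(Y, M) = M + Y
u = 1/4644 (u = 1/(1619 + (-43 + 3068)) = 1/(1619 + 3025) = 1/4644 ≈ 0.00021533)
-u = -1*1/4644 = -1/4644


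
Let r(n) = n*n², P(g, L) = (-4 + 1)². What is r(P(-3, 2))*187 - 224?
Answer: 136099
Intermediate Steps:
P(g, L) = 9 (P(g, L) = (-3)² = 9)
r(n) = n³
r(P(-3, 2))*187 - 224 = 9³*187 - 224 = 729*187 - 224 = 136323 - 224 = 136099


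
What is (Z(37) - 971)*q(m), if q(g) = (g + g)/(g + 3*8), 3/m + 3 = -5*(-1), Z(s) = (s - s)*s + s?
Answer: -1868/17 ≈ -109.88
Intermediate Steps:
Z(s) = s (Z(s) = 0*s + s = 0 + s = s)
m = 3/2 (m = 3/(-3 - 5*(-1)) = 3/(-3 + 5) = 3/2 ≈ 1.5000)
q(g) = 2*g/(24 + g) (q(g) = (2*g)/(g + 24) = (2*g)/(24 + g) = 2*g/(24 + g))
(Z(37) - 971)*q(m) = (37 - 971)*(2*(3/2)/(24 + 3/2)) = -1868*3/(2*51/2) = -1868*3*2/(2*51) = -934*2/17 = -1868/17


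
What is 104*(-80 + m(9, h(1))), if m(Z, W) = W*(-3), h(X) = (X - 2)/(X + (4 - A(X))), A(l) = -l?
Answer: -8268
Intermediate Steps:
h(X) = (-2 + X)/(4 + 2*X) (h(X) = (X - 2)/(X + (4 - (-1)*X)) = (-2 + X)/(X + (4 + X)) = (-2 + X)/(4 + 2*X))
m(Z, W) = -3*W
104*(-80 + m(9, h(1))) = 104*(-80 - 3*(-2 + 1)/(2*(2 + 1))) = 104*(-80 - 3*(-1)/(2*3)) = 104*(-80 - 3*(-⅙)) = 104*(-80 + ½) = 104*(-159/2) = -8268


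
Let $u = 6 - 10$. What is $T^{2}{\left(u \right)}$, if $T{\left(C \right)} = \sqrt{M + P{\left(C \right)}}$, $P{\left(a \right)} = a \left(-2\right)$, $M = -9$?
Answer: $-1$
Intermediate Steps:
$P{\left(a \right)} = - 2 a$
$u = -4$ ($u = 6 - 10 = -4$)
$T{\left(C \right)} = \sqrt{-9 - 2 C}$
$T^{2}{\left(u \right)} = \left(\sqrt{-9 - -8}\right)^{2} = \left(\sqrt{-9 + 8}\right)^{2} = \left(\sqrt{-1}\right)^{2} = i^{2} = -1$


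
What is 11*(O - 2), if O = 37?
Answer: 385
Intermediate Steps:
11*(O - 2) = 11*(37 - 2) = 11*35 = 385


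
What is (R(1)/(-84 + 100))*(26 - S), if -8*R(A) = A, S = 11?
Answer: -15/128 ≈ -0.11719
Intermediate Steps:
R(A) = -A/8
(R(1)/(-84 + 100))*(26 - S) = ((-1/8*1)/(-84 + 100))*(26 - 1*11) = (-1/8/16)*(26 - 11) = ((1/16)*(-1/8))*15 = -1/128*15 = -15/128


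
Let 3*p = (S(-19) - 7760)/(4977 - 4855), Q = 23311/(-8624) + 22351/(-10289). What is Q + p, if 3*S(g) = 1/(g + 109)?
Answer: -57165405427331/2192132360880 ≈ -26.078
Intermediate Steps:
S(g) = 1/(3*(109 + g)) (S(g) = 1/(3*(g + 109)) = 1/(3*(109 + g)))
Q = -432601903/88732336 (Q = 23311*(-1/8624) + 22351*(-1/10289) = -23311/8624 - 22351/10289 = -432601903/88732336 ≈ -4.8754)
p = -2095199/98820 (p = ((1/(3*(109 - 19)) - 7760)/(4977 - 4855))/3 = (((1/3)/90 - 7760)/122)/3 = (((1/3)*(1/90) - 7760)*(1/122))/3 = ((1/270 - 7760)*(1/122))/3 = (-2095199/270*1/122)/3 = (1/3)*(-2095199/32940) = -2095199/98820 ≈ -21.202)
Q + p = -432601903/88732336 - 2095199/98820 = -57165405427331/2192132360880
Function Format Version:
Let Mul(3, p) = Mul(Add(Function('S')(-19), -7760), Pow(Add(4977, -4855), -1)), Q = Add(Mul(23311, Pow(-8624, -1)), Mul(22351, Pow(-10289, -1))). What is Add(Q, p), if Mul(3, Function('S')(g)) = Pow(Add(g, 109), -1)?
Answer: Rational(-57165405427331, 2192132360880) ≈ -26.078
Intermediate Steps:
Function('S')(g) = Mul(Rational(1, 3), Pow(Add(109, g), -1)) (Function('S')(g) = Mul(Rational(1, 3), Pow(Add(g, 109), -1)) = Mul(Rational(1, 3), Pow(Add(109, g), -1)))
Q = Rational(-432601903, 88732336) (Q = Add(Mul(23311, Rational(-1, 8624)), Mul(22351, Rational(-1, 10289))) = Add(Rational(-23311, 8624), Rational(-22351, 10289)) = Rational(-432601903, 88732336) ≈ -4.8754)
p = Rational(-2095199, 98820) (p = Mul(Rational(1, 3), Mul(Add(Mul(Rational(1, 3), Pow(Add(109, -19), -1)), -7760), Pow(Add(4977, -4855), -1))) = Mul(Rational(1, 3), Mul(Add(Mul(Rational(1, 3), Pow(90, -1)), -7760), Pow(122, -1))) = Mul(Rational(1, 3), Mul(Add(Mul(Rational(1, 3), Rational(1, 90)), -7760), Rational(1, 122))) = Mul(Rational(1, 3), Mul(Add(Rational(1, 270), -7760), Rational(1, 122))) = Mul(Rational(1, 3), Mul(Rational(-2095199, 270), Rational(1, 122))) = Mul(Rational(1, 3), Rational(-2095199, 32940)) = Rational(-2095199, 98820) ≈ -21.202)
Add(Q, p) = Add(Rational(-432601903, 88732336), Rational(-2095199, 98820)) = Rational(-57165405427331, 2192132360880)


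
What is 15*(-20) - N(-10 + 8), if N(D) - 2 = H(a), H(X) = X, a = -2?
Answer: -300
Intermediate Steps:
N(D) = 0 (N(D) = 2 - 2 = 0)
15*(-20) - N(-10 + 8) = 15*(-20) - 1*0 = -300 + 0 = -300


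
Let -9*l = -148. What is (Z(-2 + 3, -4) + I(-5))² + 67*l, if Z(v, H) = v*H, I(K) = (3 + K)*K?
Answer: 10240/9 ≈ 1137.8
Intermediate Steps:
l = 148/9 (l = -⅑*(-148) = 148/9 ≈ 16.444)
I(K) = K*(3 + K)
Z(v, H) = H*v
(Z(-2 + 3, -4) + I(-5))² + 67*l = (-4*(-2 + 3) - 5*(3 - 5))² + 67*(148/9) = (-4*1 - 5*(-2))² + 9916/9 = (-4 + 10)² + 9916/9 = 6² + 9916/9 = 36 + 9916/9 = 10240/9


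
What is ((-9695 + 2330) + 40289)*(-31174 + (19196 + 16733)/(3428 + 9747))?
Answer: -436170270884/425 ≈ -1.0263e+9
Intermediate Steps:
((-9695 + 2330) + 40289)*(-31174 + (19196 + 16733)/(3428 + 9747)) = (-7365 + 40289)*(-31174 + 35929/13175) = 32924*(-31174 + 35929*(1/13175)) = 32924*(-31174 + 1159/425) = 32924*(-13247791/425) = -436170270884/425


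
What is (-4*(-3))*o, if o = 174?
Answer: 2088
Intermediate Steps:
(-4*(-3))*o = -4*(-3)*174 = 12*174 = 2088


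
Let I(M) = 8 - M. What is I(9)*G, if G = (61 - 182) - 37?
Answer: 158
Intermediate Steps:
G = -158 (G = -121 - 37 = -158)
I(9)*G = (8 - 1*9)*(-158) = (8 - 9)*(-158) = -1*(-158) = 158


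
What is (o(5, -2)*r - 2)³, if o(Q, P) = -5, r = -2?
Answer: 512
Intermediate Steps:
(o(5, -2)*r - 2)³ = (-5*(-2) - 2)³ = (10 - 2)³ = 8³ = 512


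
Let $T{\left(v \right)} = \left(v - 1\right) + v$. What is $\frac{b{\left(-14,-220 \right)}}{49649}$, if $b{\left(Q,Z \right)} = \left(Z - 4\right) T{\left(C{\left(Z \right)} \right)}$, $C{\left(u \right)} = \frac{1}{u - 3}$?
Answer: $\frac{50400}{11071727} \approx 0.0045521$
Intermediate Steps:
$C{\left(u \right)} = \frac{1}{-3 + u}$
$T{\left(v \right)} = -1 + 2 v$ ($T{\left(v \right)} = \left(-1 + v\right) + v = -1 + 2 v$)
$b{\left(Q,Z \right)} = \left(-1 + \frac{2}{-3 + Z}\right) \left(-4 + Z\right)$ ($b{\left(Q,Z \right)} = \left(Z - 4\right) \left(-1 + \frac{2}{-3 + Z}\right) = \left(-4 + Z\right) \left(-1 + \frac{2}{-3 + Z}\right) = \left(-1 + \frac{2}{-3 + Z}\right) \left(-4 + Z\right)$)
$\frac{b{\left(-14,-220 \right)}}{49649} = \frac{\left(-1\right) \frac{1}{-3 - 220} \left(-5 - 220\right) \left(-4 - 220\right)}{49649} = \left(-1\right) \frac{1}{-223} \left(-225\right) \left(-224\right) \frac{1}{49649} = \left(-1\right) \left(- \frac{1}{223}\right) \left(-225\right) \left(-224\right) \frac{1}{49649} = \frac{50400}{223} \cdot \frac{1}{49649} = \frac{50400}{11071727}$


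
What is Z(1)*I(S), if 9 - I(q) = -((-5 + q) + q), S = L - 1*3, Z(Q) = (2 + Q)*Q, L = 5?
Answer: 24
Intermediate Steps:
Z(Q) = Q*(2 + Q)
S = 2 (S = 5 - 1*3 = 5 - 3 = 2)
I(q) = 4 + 2*q (I(q) = 9 - (-1)*((-5 + q) + q) = 9 - (-1)*(-5 + 2*q) = 9 - (5 - 2*q) = 9 + (-5 + 2*q) = 4 + 2*q)
Z(1)*I(S) = (1*(2 + 1))*(4 + 2*2) = (1*3)*(4 + 4) = 3*8 = 24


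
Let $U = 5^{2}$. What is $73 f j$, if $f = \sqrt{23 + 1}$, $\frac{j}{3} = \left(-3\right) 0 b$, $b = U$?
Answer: $0$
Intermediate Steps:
$U = 25$
$b = 25$
$j = 0$ ($j = 3 \left(-3\right) 0 \cdot 25 = 3 \cdot 0 \cdot 25 = 3 \cdot 0 = 0$)
$f = 2 \sqrt{6}$ ($f = \sqrt{24} = 2 \sqrt{6} \approx 4.899$)
$73 f j = 73 \cdot 2 \sqrt{6} \cdot 0 = 146 \sqrt{6} \cdot 0 = 0$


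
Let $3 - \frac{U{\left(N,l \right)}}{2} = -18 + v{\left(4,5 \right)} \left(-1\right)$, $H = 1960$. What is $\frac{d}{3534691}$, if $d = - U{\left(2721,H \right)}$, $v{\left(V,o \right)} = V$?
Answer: $- \frac{50}{3534691} \approx -1.4146 \cdot 10^{-5}$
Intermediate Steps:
$U{\left(N,l \right)} = 50$ ($U{\left(N,l \right)} = 6 - 2 \left(-18 + 4 \left(-1\right)\right) = 6 - 2 \left(-18 - 4\right) = 6 - -44 = 6 + 44 = 50$)
$d = -50$ ($d = \left(-1\right) 50 = -50$)
$\frac{d}{3534691} = - \frac{50}{3534691}$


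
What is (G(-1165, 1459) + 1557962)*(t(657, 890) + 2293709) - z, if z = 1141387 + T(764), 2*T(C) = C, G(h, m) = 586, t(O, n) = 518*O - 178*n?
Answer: 3858363665251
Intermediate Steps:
t(O, n) = -178*n + 518*O
T(C) = C/2
z = 1141769 (z = 1141387 + (1/2)*764 = 1141387 + 382 = 1141769)
(G(-1165, 1459) + 1557962)*(t(657, 890) + 2293709) - z = (586 + 1557962)*((-178*890 + 518*657) + 2293709) - 1*1141769 = 1558548*((-158420 + 340326) + 2293709) - 1141769 = 1558548*(181906 + 2293709) - 1141769 = 1558548*2475615 - 1141769 = 3858364807020 - 1141769 = 3858363665251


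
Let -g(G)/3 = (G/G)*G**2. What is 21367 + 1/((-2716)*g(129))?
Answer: 2897170076557/135590868 ≈ 21367.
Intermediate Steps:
g(G) = -3*G**2 (g(G) = -3*G/G*G**2 = -3*G**2)
21367 + 1/((-2716)*g(129)) = 21367 + 1/((-2716)*((-3*129**2))) = 21367 - 1/(2716*((-3*16641))) = 21367 - 1/2716/(-49923) = 21367 - 1/2716*(-1/49923) = 21367 + 1/135590868 = 2897170076557/135590868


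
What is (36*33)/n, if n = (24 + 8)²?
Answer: 297/256 ≈ 1.1602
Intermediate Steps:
n = 1024 (n = 32² = 1024)
(36*33)/n = (36*33)/1024 = 1188*(1/1024) = 297/256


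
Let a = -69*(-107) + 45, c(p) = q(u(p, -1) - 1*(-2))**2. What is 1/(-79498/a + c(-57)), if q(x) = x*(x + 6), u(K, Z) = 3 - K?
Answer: 3714/66015032635 ≈ 5.6260e-8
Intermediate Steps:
q(x) = x*(6 + x)
c(p) = (5 - p)**2*(11 - p)**2 (c(p) = (((3 - p) - 1*(-2))*(6 + ((3 - p) - 1*(-2))))**2 = (((3 - p) + 2)*(6 + ((3 - p) + 2)))**2 = ((5 - p)*(6 + (5 - p)))**2 = ((5 - p)*(11 - p))**2 = (5 - p)**2*(11 - p)**2)
a = 7428 (a = 7383 + 45 = 7428)
1/(-79498/a + c(-57)) = 1/(-79498/7428 + (-11 - 57)**2*(-5 - 57)**2) = 1/(-79498*1/7428 + (-68)**2*(-62)**2) = 1/(-39749/3714 + 4624*3844) = 1/(-39749/3714 + 17774656) = 1/(66015032635/3714) = 3714/66015032635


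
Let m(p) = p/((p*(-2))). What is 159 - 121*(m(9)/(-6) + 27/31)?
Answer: 16193/372 ≈ 43.530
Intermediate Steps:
m(p) = -½ (m(p) = p/((-2*p)) = p*(-1/(2*p)) = -½)
159 - 121*(m(9)/(-6) + 27/31) = 159 - 121*(-½/(-6) + 27/31) = 159 - 121*(-½*(-⅙) + 27*(1/31)) = 159 - 121*(1/12 + 27/31) = 159 - 121*355/372 = 159 - 42955/372 = 16193/372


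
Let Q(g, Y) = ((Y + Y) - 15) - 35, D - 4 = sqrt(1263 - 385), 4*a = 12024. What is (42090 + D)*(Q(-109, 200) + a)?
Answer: 141267464 + 3356*sqrt(878) ≈ 1.4137e+8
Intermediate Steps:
a = 3006 (a = (1/4)*12024 = 3006)
D = 4 + sqrt(878) (D = 4 + sqrt(1263 - 385) = 4 + sqrt(878) ≈ 33.631)
Q(g, Y) = -50 + 2*Y (Q(g, Y) = (2*Y - 15) - 35 = (-15 + 2*Y) - 35 = -50 + 2*Y)
(42090 + D)*(Q(-109, 200) + a) = (42090 + (4 + sqrt(878)))*((-50 + 2*200) + 3006) = (42094 + sqrt(878))*((-50 + 400) + 3006) = (42094 + sqrt(878))*(350 + 3006) = (42094 + sqrt(878))*3356 = 141267464 + 3356*sqrt(878)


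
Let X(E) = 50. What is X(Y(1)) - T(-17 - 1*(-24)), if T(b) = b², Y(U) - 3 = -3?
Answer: 1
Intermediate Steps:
Y(U) = 0 (Y(U) = 3 - 3 = 0)
X(Y(1)) - T(-17 - 1*(-24)) = 50 - (-17 - 1*(-24))² = 50 - (-17 + 24)² = 50 - 1*7² = 50 - 1*49 = 50 - 49 = 1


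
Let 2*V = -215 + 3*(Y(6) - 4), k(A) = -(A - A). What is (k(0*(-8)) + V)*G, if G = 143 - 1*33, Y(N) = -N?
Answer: -13475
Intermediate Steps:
G = 110 (G = 143 - 33 = 110)
k(A) = 0 (k(A) = -1*0 = 0)
V = -245/2 (V = (-215 + 3*(-1*6 - 4))/2 = (-215 + 3*(-6 - 4))/2 = (-215 + 3*(-10))/2 = (-215 - 30)/2 = (1/2)*(-245) = -245/2 ≈ -122.50)
(k(0*(-8)) + V)*G = (0 - 245/2)*110 = -245/2*110 = -13475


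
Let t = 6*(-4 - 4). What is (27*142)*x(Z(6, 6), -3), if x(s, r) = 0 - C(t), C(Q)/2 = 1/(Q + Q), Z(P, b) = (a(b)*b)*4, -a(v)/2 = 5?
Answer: 639/8 ≈ 79.875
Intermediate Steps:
a(v) = -10 (a(v) = -2*5 = -10)
Z(P, b) = -40*b (Z(P, b) = -10*b*4 = -40*b)
t = -48 (t = 6*(-8) = -48)
C(Q) = 1/Q (C(Q) = 2/(Q + Q) = 2/((2*Q)) = 2*(1/(2*Q)) = 1/Q)
x(s, r) = 1/48 (x(s, r) = 0 - 1/(-48) = 0 - 1*(-1/48) = 0 + 1/48 = 1/48)
(27*142)*x(Z(6, 6), -3) = (27*142)*(1/48) = 3834*(1/48) = 639/8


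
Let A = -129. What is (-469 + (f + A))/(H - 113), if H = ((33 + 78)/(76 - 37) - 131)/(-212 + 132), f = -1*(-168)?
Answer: 223600/57927 ≈ 3.8600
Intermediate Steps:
f = 168
H = 833/520 (H = (111/39 - 131)/(-80) = (111*(1/39) - 131)*(-1/80) = (37/13 - 131)*(-1/80) = -1666/13*(-1/80) = 833/520 ≈ 1.6019)
(-469 + (f + A))/(H - 113) = (-469 + (168 - 129))/(833/520 - 113) = (-469 + 39)/(-57927/520) = -430*(-520/57927) = 223600/57927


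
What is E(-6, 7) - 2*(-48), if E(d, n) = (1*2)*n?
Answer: 110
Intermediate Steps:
E(d, n) = 2*n
E(-6, 7) - 2*(-48) = 2*7 - 2*(-48) = 14 + 96 = 110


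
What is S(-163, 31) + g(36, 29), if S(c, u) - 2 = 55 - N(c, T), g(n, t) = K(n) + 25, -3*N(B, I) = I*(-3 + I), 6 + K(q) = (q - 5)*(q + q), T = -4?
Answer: 6952/3 ≈ 2317.3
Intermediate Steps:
K(q) = -6 + 2*q*(-5 + q) (K(q) = -6 + (q - 5)*(q + q) = -6 + (-5 + q)*(2*q) = -6 + 2*q*(-5 + q))
N(B, I) = -I*(-3 + I)/3
g(n, t) = 19 - 10*n + 2*n**2 (g(n, t) = (-6 - 10*n + 2*n**2) + 25 = 19 - 10*n + 2*n**2)
S(c, u) = 199/3 (S(c, u) = 2 + (55 - (-4)*(3 - 1*(-4))/3) = 2 + (55 - (-4)*(3 + 4)/3) = 2 + (55 - (-4)*7/3) = 2 + (55 - 1*(-28/3)) = 2 + (55 + 28/3) = 2 + 193/3 = 199/3)
S(-163, 31) + g(36, 29) = 199/3 + (19 - 10*36 + 2*36**2) = 199/3 + (19 - 360 + 2*1296) = 199/3 + (19 - 360 + 2592) = 199/3 + 2251 = 6952/3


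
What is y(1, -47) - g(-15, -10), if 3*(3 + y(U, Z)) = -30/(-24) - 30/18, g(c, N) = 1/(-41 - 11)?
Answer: -365/117 ≈ -3.1197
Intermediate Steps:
g(c, N) = -1/52 (g(c, N) = 1/(-52) = -1/52)
y(U, Z) = -113/36 (y(U, Z) = -3 + (-30/(-24) - 30/18)/3 = -3 + (-30*(-1/24) - 30*1/18)/3 = -3 + (5/4 - 5/3)/3 = -3 + (1/3)*(-5/12) = -3 - 5/36 = -113/36)
y(1, -47) - g(-15, -10) = -113/36 - 1*(-1/52) = -113/36 + 1/52 = -365/117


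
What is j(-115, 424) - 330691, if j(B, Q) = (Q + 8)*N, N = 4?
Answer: -328963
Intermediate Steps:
j(B, Q) = 32 + 4*Q (j(B, Q) = (Q + 8)*4 = (8 + Q)*4 = 32 + 4*Q)
j(-115, 424) - 330691 = (32 + 4*424) - 330691 = (32 + 1696) - 330691 = 1728 - 330691 = -328963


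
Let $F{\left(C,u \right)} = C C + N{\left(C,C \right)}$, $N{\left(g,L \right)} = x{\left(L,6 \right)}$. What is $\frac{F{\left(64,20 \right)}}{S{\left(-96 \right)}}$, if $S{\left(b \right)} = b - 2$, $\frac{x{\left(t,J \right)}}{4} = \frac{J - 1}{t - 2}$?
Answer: $- \frac{63493}{1519} \approx -41.799$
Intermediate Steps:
$x{\left(t,J \right)} = \frac{4 \left(-1 + J\right)}{-2 + t}$ ($x{\left(t,J \right)} = 4 \frac{J - 1}{t - 2} = 4 \frac{-1 + J}{-2 + t} = \frac{4 \left(-1 + J\right)}{-2 + t}$)
$N{\left(g,L \right)} = \frac{20}{-2 + L}$ ($N{\left(g,L \right)} = \frac{4 \left(-1 + 6\right)}{-2 + L} = 4 \frac{1}{-2 + L} 5 = \frac{20}{-2 + L}$)
$F{\left(C,u \right)} = C^{2} + \frac{20}{-2 + C}$ ($F{\left(C,u \right)} = C C + \frac{20}{-2 + C} = C^{2} + \frac{20}{-2 + C}$)
$S{\left(b \right)} = -2 + b$
$\frac{F{\left(64,20 \right)}}{S{\left(-96 \right)}} = \frac{\frac{1}{-2 + 64} \left(20 + 64^{2} \left(-2 + 64\right)\right)}{-2 - 96} = \frac{\frac{1}{62} \left(20 + 4096 \cdot 62\right)}{-98} = \frac{20 + 253952}{62} \left(- \frac{1}{98}\right) = \frac{1}{62} \cdot 253972 \left(- \frac{1}{98}\right) = \frac{126986}{31} \left(- \frac{1}{98}\right) = - \frac{63493}{1519}$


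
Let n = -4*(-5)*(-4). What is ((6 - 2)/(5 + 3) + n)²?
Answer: 25281/4 ≈ 6320.3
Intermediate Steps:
n = -80 (n = 20*(-4) = -80)
((6 - 2)/(5 + 3) + n)² = ((6 - 2)/(5 + 3) - 80)² = (4/8 - 80)² = (4*(⅛) - 80)² = (½ - 80)² = (-159/2)² = 25281/4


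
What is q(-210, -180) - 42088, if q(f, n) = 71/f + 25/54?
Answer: -39773042/945 ≈ -42088.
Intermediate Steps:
q(f, n) = 25/54 + 71/f (q(f, n) = 71/f + 25*(1/54) = 71/f + 25/54 = 25/54 + 71/f)
q(-210, -180) - 42088 = (25/54 + 71/(-210)) - 42088 = (25/54 + 71*(-1/210)) - 42088 = (25/54 - 71/210) - 42088 = 118/945 - 42088 = -39773042/945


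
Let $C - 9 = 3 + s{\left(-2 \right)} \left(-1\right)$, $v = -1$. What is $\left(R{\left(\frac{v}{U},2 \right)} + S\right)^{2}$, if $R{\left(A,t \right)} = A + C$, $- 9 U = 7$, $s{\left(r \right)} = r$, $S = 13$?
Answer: $\frac{39204}{49} \approx 800.08$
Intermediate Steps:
$U = - \frac{7}{9}$ ($U = \left(- \frac{1}{9}\right) 7 = - \frac{7}{9} \approx -0.77778$)
$C = 14$ ($C = 9 + \left(3 - -2\right) = 9 + \left(3 + 2\right) = 9 + 5 = 14$)
$R{\left(A,t \right)} = 14 + A$ ($R{\left(A,t \right)} = A + 14 = 14 + A$)
$\left(R{\left(\frac{v}{U},2 \right)} + S\right)^{2} = \left(\left(14 - \frac{1}{- \frac{7}{9}}\right) + 13\right)^{2} = \left(\left(14 - - \frac{9}{7}\right) + 13\right)^{2} = \left(\left(14 + \frac{9}{7}\right) + 13\right)^{2} = \left(\frac{107}{7} + 13\right)^{2} = \left(\frac{198}{7}\right)^{2} = \frac{39204}{49}$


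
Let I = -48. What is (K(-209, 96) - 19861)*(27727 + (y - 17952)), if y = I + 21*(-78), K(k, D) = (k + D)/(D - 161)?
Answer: -10441701828/65 ≈ -1.6064e+8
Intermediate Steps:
K(k, D) = (D + k)/(-161 + D)
y = -1686 (y = -48 + 21*(-78) = -48 - 1638 = -1686)
(K(-209, 96) - 19861)*(27727 + (y - 17952)) = ((96 - 209)/(-161 + 96) - 19861)*(27727 + (-1686 - 17952)) = (-113/(-65) - 19861)*(27727 - 19638) = (-1/65*(-113) - 19861)*8089 = (113/65 - 19861)*8089 = -1290852/65*8089 = -10441701828/65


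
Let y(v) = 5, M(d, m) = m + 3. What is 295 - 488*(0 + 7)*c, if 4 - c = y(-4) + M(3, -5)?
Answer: -3121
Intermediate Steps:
M(d, m) = 3 + m
c = 1 (c = 4 - (5 + (3 - 5)) = 4 - (5 - 2) = 4 - 1*3 = 4 - 3 = 1)
295 - 488*(0 + 7)*c = 295 - 488*(0 + 7) = 295 - 3416 = -3121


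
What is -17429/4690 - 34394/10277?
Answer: -340425693/48199130 ≈ -7.0629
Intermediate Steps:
-17429/4690 - 34394/10277 = -340425693/48199130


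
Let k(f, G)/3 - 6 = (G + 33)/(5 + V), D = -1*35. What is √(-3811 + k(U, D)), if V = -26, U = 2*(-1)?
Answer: I*√185843/7 ≈ 61.585*I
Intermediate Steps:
U = -2
D = -35
k(f, G) = 93/7 - G/7 (k(f, G) = 18 + 3*((G + 33)/(5 - 26)) = 18 + 3*((33 + G)/(-21)) = 18 + 3*((33 + G)*(-1/21)) = 18 + 3*(-11/7 - G/21) = 18 + (-33/7 - G/7) = 93/7 - G/7)
√(-3811 + k(U, D)) = √(-3811 + (93/7 - ⅐*(-35))) = √(-3811 + (93/7 + 5)) = √(-3811 + 128/7) = √(-26549/7) = I*√185843/7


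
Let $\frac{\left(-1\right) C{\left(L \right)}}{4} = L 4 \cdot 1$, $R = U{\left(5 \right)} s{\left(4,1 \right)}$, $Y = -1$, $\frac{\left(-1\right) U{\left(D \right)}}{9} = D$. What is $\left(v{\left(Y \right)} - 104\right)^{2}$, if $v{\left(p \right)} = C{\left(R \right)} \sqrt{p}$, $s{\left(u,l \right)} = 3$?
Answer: $-4654784 - 449280 i \approx -4.6548 \cdot 10^{6} - 4.4928 \cdot 10^{5} i$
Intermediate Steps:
$U{\left(D \right)} = - 9 D$
$R = -135$ ($R = \left(-9\right) 5 \cdot 3 = \left(-45\right) 3 = -135$)
$C{\left(L \right)} = - 16 L$ ($C{\left(L \right)} = - 4 L 4 \cdot 1 = - 4 \cdot 4 L 1 = - 4 \cdot 4 L = - 16 L$)
$v{\left(p \right)} = 2160 \sqrt{p}$ ($v{\left(p \right)} = \left(-16\right) \left(-135\right) \sqrt{p} = 2160 \sqrt{p}$)
$\left(v{\left(Y \right)} - 104\right)^{2} = \left(2160 \sqrt{-1} - 104\right)^{2} = \left(2160 i - 104\right)^{2} = \left(-104 + 2160 i\right)^{2}$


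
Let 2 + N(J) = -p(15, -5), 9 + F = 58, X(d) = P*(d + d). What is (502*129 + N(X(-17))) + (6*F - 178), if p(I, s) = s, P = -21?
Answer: 64877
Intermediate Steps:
X(d) = -42*d (X(d) = -21*(d + d) = -42*d)
F = 49 (F = -9 + 58 = 49)
N(J) = 3 (N(J) = -2 - 1*(-5) = -2 + 5 = 3)
(502*129 + N(X(-17))) + (6*F - 178) = (502*129 + 3) + (6*49 - 178) = (64758 + 3) + (294 - 178) = 64761 + 116 = 64877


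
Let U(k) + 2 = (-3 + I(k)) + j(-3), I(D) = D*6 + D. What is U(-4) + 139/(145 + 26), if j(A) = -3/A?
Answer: -5333/171 ≈ -31.187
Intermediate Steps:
I(D) = 7*D (I(D) = 6*D + D = 7*D)
U(k) = -4 + 7*k (U(k) = -2 + ((-3 + 7*k) - 3/(-3)) = -2 + ((-3 + 7*k) - 3*(-⅓)) = -2 + ((-3 + 7*k) + 1) = -2 + (-2 + 7*k) = -4 + 7*k)
U(-4) + 139/(145 + 26) = (-4 + 7*(-4)) + 139/(145 + 26) = (-4 - 28) + 139/171 = -32 + (1/171)*139 = -32 + 139/171 = -5333/171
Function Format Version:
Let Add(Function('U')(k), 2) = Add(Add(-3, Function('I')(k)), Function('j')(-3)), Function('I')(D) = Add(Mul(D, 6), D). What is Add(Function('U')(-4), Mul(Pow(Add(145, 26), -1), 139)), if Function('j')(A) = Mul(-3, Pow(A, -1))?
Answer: Rational(-5333, 171) ≈ -31.187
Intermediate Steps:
Function('I')(D) = Mul(7, D) (Function('I')(D) = Add(Mul(6, D), D) = Mul(7, D))
Function('U')(k) = Add(-4, Mul(7, k)) (Function('U')(k) = Add(-2, Add(Add(-3, Mul(7, k)), Mul(-3, Pow(-3, -1)))) = Add(-2, Add(Add(-3, Mul(7, k)), Mul(-3, Rational(-1, 3)))) = Add(-2, Add(Add(-3, Mul(7, k)), 1)) = Add(-2, Add(-2, Mul(7, k))) = Add(-4, Mul(7, k)))
Add(Function('U')(-4), Mul(Pow(Add(145, 26), -1), 139)) = Add(Add(-4, Mul(7, -4)), Mul(Pow(Add(145, 26), -1), 139)) = Add(Add(-4, -28), Mul(Pow(171, -1), 139)) = Add(-32, Mul(Rational(1, 171), 139)) = Add(-32, Rational(139, 171)) = Rational(-5333, 171)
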